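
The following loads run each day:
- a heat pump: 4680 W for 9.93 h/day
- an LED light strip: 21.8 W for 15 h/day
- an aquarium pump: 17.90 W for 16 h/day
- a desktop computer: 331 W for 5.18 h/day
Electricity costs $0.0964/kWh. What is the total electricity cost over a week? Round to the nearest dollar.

$33

heat pump: 4680 W × 9.93 h × 7 d = 325,307 Wh = 325.3 kWh
LED light strip: 21.8 W × 15 h × 7 d = 2,289 Wh = 2.289 kWh
aquarium pump: 17.90 W × 16 h × 7 d = 2,005 Wh = 2.005 kWh
desktop computer: 331 W × 5.18 h × 7 d = 12,002 Wh = 12 kWh
Total energy = 325.3 + 2.289 + 2.005 + 12 = 341.6 kWh
Cost = 341.6 kWh × $0.0964 = $32.93 ≈ $33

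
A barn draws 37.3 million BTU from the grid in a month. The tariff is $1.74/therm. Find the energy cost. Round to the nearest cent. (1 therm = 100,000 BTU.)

$649.02

37.3 million BTU × (10 therm/million BTU) = 373 therm
Cost = 373 therm × $1.74/therm = $649.02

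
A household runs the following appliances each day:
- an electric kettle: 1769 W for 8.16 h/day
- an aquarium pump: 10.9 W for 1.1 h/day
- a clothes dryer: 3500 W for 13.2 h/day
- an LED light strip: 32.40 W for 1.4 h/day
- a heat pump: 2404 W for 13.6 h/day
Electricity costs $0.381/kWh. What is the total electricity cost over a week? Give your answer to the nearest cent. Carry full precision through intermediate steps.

$249.06

electric kettle: 1769 W × 8.16 h × 7 d = 101,045 Wh = 101 kWh
aquarium pump: 10.9 W × 1.1 h × 7 d = 84 Wh = 0.08393 kWh
clothes dryer: 3500 W × 13.2 h × 7 d = 323,400 Wh = 323.4 kWh
LED light strip: 32.40 W × 1.4 h × 7 d = 318 Wh = 0.3175 kWh
heat pump: 2404 W × 13.6 h × 7 d = 228,861 Wh = 228.9 kWh
Total energy = 101 + 0.08393 + 323.4 + 0.3175 + 228.9 = 653.7 kWh
Cost = 653.7 kWh × $0.381 = $249.06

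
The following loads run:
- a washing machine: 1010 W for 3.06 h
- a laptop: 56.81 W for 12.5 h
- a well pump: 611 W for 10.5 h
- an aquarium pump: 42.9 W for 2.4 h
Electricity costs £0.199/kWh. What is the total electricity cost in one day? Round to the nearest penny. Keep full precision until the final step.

washing machine: 1010 W × 3.06 h = 3,091 Wh = 3.091 kWh
laptop: 56.81 W × 12.5 h = 710 Wh = 0.7101 kWh
well pump: 611 W × 10.5 h = 6,416 Wh = 6.415 kWh
aquarium pump: 42.9 W × 2.4 h = 103 Wh = 0.103 kWh
Total energy = 3.091 + 0.7101 + 6.415 + 0.103 = 10.32 kWh
Cost = 10.32 kWh × £0.199 = £2.05

£2.05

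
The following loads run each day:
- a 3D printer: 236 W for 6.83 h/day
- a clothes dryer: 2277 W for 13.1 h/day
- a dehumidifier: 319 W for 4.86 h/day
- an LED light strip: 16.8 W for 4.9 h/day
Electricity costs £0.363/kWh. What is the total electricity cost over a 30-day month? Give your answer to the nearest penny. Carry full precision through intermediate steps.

3D printer: 236 W × 6.83 h × 30 d = 48,356 Wh = 48.36 kWh
clothes dryer: 2277 W × 13.1 h × 30 d = 894,861 Wh = 894.9 kWh
dehumidifier: 319 W × 4.86 h × 30 d = 46,510 Wh = 46.51 kWh
LED light strip: 16.8 W × 4.9 h × 30 d = 2,470 Wh = 2.47 kWh
Total energy = 48.36 + 894.9 + 46.51 + 2.47 = 992.2 kWh
Cost = 992.2 kWh × £0.363 = £360.17

£360.17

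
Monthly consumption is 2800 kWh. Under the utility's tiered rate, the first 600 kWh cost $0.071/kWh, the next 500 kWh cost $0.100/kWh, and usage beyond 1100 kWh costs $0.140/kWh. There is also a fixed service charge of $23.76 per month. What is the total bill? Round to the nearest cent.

First 600 kWh × $0.071 = $42.60
Next 500 kWh × $0.100 = $50.00
Remaining 1700 kWh × $0.140 = $238.00
Energy charge = $330.60; + service $23.76 = $354.36

$354.36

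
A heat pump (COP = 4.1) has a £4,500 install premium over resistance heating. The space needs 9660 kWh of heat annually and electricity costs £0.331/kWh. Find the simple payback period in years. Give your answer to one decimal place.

1.9 years

Resistance: 9660 kWh × £0.331 = £3,197.46/yr
Heat pump: 9660 / 4.1 = 2356 kWh in → × £0.331 = £779.87/yr
Annual savings = £2,417.59
Payback = £4,500 / £2,417.59 = 1.86 years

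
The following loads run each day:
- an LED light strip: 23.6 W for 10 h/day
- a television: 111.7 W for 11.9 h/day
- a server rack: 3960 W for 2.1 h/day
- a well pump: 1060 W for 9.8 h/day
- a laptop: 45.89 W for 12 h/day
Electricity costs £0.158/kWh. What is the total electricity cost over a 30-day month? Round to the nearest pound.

LED light strip: 23.6 W × 10 h × 30 d = 7,080 Wh = 7.08 kWh
television: 111.7 W × 11.9 h × 30 d = 39,877 Wh = 39.88 kWh
server rack: 3960 W × 2.1 h × 30 d = 249,480 Wh = 249.5 kWh
well pump: 1060 W × 9.8 h × 30 d = 311,640 Wh = 311.6 kWh
laptop: 45.89 W × 12 h × 30 d = 16,520 Wh = 16.52 kWh
Total energy = 7.08 + 39.88 + 249.5 + 311.6 + 16.52 = 624.6 kWh
Cost = 624.6 kWh × £0.158 = £98.69 ≈ £99

£99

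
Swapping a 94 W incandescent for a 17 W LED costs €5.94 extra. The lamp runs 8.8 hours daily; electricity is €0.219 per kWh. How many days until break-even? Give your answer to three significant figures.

Power saved = 94 − 17 = 77 W
Daily energy saved = 77 W × 8.8 h = 677.6 Wh = 0.6776 kWh
Daily savings = 0.6776 × €0.219 = €0.1484
Payback = €5.94 / €0.1484 per day = 40.03 days

40 days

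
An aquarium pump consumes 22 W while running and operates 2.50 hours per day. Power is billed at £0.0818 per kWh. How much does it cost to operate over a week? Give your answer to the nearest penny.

Energy = 22 W × 2.50 h/day × 7 days = 385 Wh = 0.385 kWh
Cost = 0.385 kWh × £0.0818/kWh = £0.03

£0.03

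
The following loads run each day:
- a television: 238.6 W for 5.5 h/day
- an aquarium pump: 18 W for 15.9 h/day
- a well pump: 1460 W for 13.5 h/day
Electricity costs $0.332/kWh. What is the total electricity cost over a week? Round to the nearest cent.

$49.52

television: 238.6 W × 5.5 h × 7 d = 9,186 Wh = 9.186 kWh
aquarium pump: 18 W × 15.9 h × 7 d = 2,003 Wh = 2.003 kWh
well pump: 1460 W × 13.5 h × 7 d = 137,970 Wh = 138 kWh
Total energy = 9.186 + 2.003 + 138 = 149.2 kWh
Cost = 149.2 kWh × $0.332 = $49.52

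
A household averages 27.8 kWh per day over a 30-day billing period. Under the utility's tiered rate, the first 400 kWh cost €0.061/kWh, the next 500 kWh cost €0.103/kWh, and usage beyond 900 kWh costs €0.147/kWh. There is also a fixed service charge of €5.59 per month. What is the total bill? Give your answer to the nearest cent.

€74.69

Usage = 27.8 kWh/day × 30 days = 834 kWh
First 400 kWh × €0.061 = €24.40
Next 434 kWh × €0.103 = €44.70
Remaining tier: 0 kWh (not reached)
Energy charge = €69.10; + service €5.59 = €74.69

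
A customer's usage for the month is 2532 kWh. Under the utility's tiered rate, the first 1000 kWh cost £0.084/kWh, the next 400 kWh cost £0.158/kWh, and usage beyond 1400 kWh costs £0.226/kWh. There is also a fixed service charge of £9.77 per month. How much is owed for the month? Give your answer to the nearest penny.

£412.80

First 1000 kWh × £0.084 = £84.00
Next 400 kWh × £0.158 = £63.20
Remaining 1132 kWh × £0.226 = £255.83
Energy charge = £403.03; + service £9.77 = £412.80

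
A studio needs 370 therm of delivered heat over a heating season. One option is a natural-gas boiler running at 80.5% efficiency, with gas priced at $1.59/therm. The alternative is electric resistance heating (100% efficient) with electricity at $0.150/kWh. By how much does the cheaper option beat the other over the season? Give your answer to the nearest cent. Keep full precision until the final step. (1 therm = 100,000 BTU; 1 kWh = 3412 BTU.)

Heat load = 370 therm × 100,000 = 37,000,000 BTU
Gas: input = 37,000,000 / 0.805 = 45,962,733 BTU = 459.6 therm → 459.6 × $1.59 = $730.81
Electric: 37,000,000 BTU / 3412 = 10,840 kWh → × $0.150 = $1,626.61
Difference = |$730.81 − $1,626.61| = $895.80

$895.80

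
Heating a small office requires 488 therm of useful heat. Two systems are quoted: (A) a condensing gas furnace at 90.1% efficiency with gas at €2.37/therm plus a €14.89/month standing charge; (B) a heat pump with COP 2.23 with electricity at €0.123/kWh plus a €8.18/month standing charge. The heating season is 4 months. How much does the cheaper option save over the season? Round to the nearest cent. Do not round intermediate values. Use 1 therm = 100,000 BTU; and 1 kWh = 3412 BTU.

Heat load = 488 therm × 100,000 = 48,800,000 BTU
Gas: input = 48,800,000 / 0.901 = 54,162,042 BTU = 541.6 therm → 541.6 × €2.37 = €1,283.64; + 4 × €14.89 standing = €1,343.20
Heat pump: 48,800,000 BTU / 3412 = 14,300 kWh heat; / 2.23 = 6,414 kWh in → × €0.123 = €788.88; + 4 × €8.18 standing = €821.60
Difference = |€1,343.20 − €821.60| = €521.60

€521.60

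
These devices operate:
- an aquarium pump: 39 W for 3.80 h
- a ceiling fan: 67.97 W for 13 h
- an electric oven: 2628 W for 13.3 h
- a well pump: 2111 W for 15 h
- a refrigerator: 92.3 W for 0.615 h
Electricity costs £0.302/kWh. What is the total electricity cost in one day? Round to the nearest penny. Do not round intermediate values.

aquarium pump: 39 W × 3.80 h = 148 Wh = 0.1482 kWh
ceiling fan: 67.97 W × 13 h = 884 Wh = 0.8836 kWh
electric oven: 2628 W × 13.3 h = 34,952 Wh = 34.95 kWh
well pump: 2111 W × 15 h = 31,665 Wh = 31.66 kWh
refrigerator: 92.3 W × 0.615 h = 57 Wh = 0.05676 kWh
Total energy = 0.1482 + 0.8836 + 34.95 + 31.66 + 0.05676 = 67.71 kWh
Cost = 67.71 kWh × £0.302 = £20.45

£20.45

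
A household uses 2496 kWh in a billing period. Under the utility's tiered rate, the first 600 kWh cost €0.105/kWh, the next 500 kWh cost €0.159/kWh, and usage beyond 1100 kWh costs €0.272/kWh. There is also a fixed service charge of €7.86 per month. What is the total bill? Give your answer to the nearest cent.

First 600 kWh × €0.105 = €63.00
Next 500 kWh × €0.159 = €79.50
Remaining 1396 kWh × €0.272 = €379.71
Energy charge = €522.21; + service €7.86 = €530.07

€530.07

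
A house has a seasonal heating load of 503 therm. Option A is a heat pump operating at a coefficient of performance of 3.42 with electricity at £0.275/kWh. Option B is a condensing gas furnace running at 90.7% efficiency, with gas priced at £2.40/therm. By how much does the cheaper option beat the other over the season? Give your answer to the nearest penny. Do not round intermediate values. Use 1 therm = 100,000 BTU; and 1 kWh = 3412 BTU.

Heat load = 503 therm × 100,000 = 50,300,000 BTU
Gas: input = 50,300,000 / 0.907 = 55,457,552 BTU = 554.6 therm → 554.6 × £2.40 = £1,330.98
Heat pump: 50,300,000 BTU / 3412 = 14,740 kWh heat; / 3.42 = 4,311 kWh in → × £0.275 = £1,185.40
Difference = |£1,330.98 − £1,185.40| = £145.58

£145.58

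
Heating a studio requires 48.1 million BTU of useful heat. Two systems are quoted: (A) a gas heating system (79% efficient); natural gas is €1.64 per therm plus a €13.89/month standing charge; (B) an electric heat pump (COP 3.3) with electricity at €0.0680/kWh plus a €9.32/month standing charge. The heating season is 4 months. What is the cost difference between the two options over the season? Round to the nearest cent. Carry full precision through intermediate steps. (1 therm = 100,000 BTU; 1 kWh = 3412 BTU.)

€726.32

Heat load = 48.1 × 10⁶ BTU = 48,100,000 BTU
Gas: input = 48,100,000 / 0.79 = 60,886,076 BTU = 608.9 therm → 608.9 × €1.64 = €998.53; + 4 × €13.89 standing = €1,054.09
Heat pump: 48,100,000 BTU / 3412 = 14,100 kWh heat; / 3.3 = 4,272 kWh in → × €0.0680 = €290.49; + 4 × €9.32 standing = €327.77
Difference = |€1,054.09 − €327.77| = €726.32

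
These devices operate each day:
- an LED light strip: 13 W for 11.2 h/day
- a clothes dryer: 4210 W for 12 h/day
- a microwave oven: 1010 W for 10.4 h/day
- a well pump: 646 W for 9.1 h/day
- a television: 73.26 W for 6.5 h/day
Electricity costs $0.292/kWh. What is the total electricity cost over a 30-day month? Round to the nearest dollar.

$592

LED light strip: 13 W × 11.2 h × 30 d = 4,368 Wh = 4.368 kWh
clothes dryer: 4210 W × 12 h × 30 d = 1,515,600 Wh = 1,516 kWh
microwave oven: 1010 W × 10.4 h × 30 d = 315,120 Wh = 315.1 kWh
well pump: 646 W × 9.1 h × 30 d = 176,358 Wh = 176.4 kWh
television: 73.26 W × 6.5 h × 30 d = 14,286 Wh = 14.29 kWh
Total energy = 4.368 + 1,516 + 315.1 + 176.4 + 14.29 = 2,026 kWh
Cost = 2,026 kWh × $0.292 = $591.51 ≈ $592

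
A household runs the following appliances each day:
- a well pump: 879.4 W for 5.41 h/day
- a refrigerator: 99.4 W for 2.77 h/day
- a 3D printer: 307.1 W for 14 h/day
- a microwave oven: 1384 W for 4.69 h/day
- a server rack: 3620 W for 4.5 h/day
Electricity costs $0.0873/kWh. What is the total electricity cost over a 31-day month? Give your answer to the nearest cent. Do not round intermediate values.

well pump: 879.4 W × 5.41 h × 31 d = 147,484 Wh = 147.5 kWh
refrigerator: 99.4 W × 2.77 h × 31 d = 8,535 Wh = 8.535 kWh
3D printer: 307.1 W × 14 h × 31 d = 133,281 Wh = 133.3 kWh
microwave oven: 1384 W × 4.69 h × 31 d = 201,220 Wh = 201.2 kWh
server rack: 3620 W × 4.5 h × 31 d = 504,990 Wh = 505 kWh
Total energy = 147.5 + 8.535 + 133.3 + 201.2 + 505 = 995.5 kWh
Cost = 995.5 kWh × $0.0873 = $86.91

$86.91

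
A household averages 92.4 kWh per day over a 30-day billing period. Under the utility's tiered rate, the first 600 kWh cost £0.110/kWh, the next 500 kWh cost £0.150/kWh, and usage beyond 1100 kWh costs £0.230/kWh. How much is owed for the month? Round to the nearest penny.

Usage = 92.4 kWh/day × 30 days = 2772 kWh
First 600 kWh × £0.110 = £66.00
Next 500 kWh × £0.150 = £75.00
Remaining 1672 kWh × £0.230 = £384.56
Total = £525.56

£525.56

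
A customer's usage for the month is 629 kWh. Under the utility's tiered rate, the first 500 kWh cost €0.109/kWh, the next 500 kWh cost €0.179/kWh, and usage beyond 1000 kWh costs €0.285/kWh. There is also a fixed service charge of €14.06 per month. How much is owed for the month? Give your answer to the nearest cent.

€91.65

First 500 kWh × €0.109 = €54.50
Next 129 kWh × €0.179 = €23.09
Remaining tier: 0 kWh (not reached)
Energy charge = €77.59; + service €14.06 = €91.65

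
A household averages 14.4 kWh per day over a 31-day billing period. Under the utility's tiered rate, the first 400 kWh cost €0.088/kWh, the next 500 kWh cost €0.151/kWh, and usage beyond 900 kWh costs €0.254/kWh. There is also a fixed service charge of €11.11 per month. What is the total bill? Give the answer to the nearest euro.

Usage = 14.4 kWh/day × 31 days = 446.4 kWh
First 400 kWh × €0.088 = €35.20
Next 46.4 kWh × €0.151 = €7.01
Remaining tier: 0 kWh (not reached)
Energy charge = €42.21; + service €11.11 = €53.32 ≈ €53

€53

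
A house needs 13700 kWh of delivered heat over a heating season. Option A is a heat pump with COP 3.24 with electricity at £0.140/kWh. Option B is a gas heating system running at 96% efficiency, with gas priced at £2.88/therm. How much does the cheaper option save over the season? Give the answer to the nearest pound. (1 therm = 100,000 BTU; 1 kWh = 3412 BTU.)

Heat load = 13700 kWh × 3412 = 46,744,400 BTU
Gas: input = 46,744,400 / 0.96 = 48,692,083 BTU = 486.9 therm → 486.9 × £2.88 = £1,402.33
Heat pump: 46,744,400 BTU / 3412 = 13,700 kWh heat; / 3.24 = 4,228 kWh in → × £0.140 = £591.98
Difference = |£1,402.33 − £591.98| = £810.36 ≈ £810

£810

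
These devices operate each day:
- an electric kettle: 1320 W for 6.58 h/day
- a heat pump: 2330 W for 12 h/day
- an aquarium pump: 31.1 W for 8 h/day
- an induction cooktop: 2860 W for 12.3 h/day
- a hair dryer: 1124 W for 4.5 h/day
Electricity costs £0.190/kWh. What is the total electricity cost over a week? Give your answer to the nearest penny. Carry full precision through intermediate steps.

£102.58

electric kettle: 1320 W × 6.58 h × 7 d = 60,799 Wh = 60.8 kWh
heat pump: 2330 W × 12 h × 7 d = 195,720 Wh = 195.7 kWh
aquarium pump: 31.1 W × 8 h × 7 d = 1,742 Wh = 1.742 kWh
induction cooktop: 2860 W × 12.3 h × 7 d = 246,246 Wh = 246.2 kWh
hair dryer: 1124 W × 4.5 h × 7 d = 35,406 Wh = 35.41 kWh
Total energy = 60.8 + 195.7 + 1.742 + 246.2 + 35.41 = 539.9 kWh
Cost = 539.9 kWh × £0.190 = £102.58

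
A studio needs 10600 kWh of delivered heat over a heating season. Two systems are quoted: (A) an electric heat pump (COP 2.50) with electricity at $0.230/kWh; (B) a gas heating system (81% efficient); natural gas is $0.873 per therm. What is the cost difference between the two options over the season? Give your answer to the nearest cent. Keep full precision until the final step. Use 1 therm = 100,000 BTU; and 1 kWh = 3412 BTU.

$585.40

Heat load = 10600 kWh × 3412 = 36,167,200 BTU
Gas: input = 36,167,200 / 0.810 = 44,650,864 BTU = 446.5 therm → 446.5 × $0.873 = $389.80
Heat pump: 36,167,200 BTU / 3412 = 10,600 kWh heat; / 2.50 = 4,240 kWh in → × $0.230 = $975.20
Difference = |$389.80 − $975.20| = $585.40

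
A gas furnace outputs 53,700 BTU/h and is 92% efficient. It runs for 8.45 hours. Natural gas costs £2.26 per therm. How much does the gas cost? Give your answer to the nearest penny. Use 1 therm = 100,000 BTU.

£11.15

Heat delivered = 53,700 BTU/h × 8.45 h = 453,765 BTU
Gas input = 453,765 / 0.92 = 493,223 BTU
= 493,223 / 100,000 = 4.932 therm
Cost = 4.932 × £2.26/therm = £11.15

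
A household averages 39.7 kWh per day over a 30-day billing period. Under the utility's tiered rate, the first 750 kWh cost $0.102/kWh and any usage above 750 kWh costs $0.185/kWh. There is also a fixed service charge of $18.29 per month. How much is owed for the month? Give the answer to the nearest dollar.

Usage = 39.7 kWh/day × 30 days = 1191 kWh
First 750 kWh × $0.102 = $76.50
Remaining 441 kWh × $0.185 = $81.58
Energy charge = $158.08; + service $18.29 = $176.37 ≈ $176

$176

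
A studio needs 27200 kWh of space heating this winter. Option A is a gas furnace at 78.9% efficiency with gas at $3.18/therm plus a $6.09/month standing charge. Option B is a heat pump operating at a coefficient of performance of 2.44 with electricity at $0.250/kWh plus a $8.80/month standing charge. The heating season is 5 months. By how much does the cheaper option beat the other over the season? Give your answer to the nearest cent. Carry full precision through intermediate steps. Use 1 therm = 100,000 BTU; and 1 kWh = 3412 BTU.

Heat load = 27200 kWh × 3412 = 92,806,400 BTU
Gas: input = 92,806,400 / 0.789 = 117,625,349 BTU = 1,176 therm → 1,176 × $3.18 = $3,740.49; + 5 × $6.09 standing = $3,770.94
Heat pump: 92,806,400 BTU / 3412 = 27,200 kWh heat; / 2.44 = 11,150 kWh in → × $0.250 = $2,786.89; + 5 × $8.80 standing = $2,830.89
Difference = |$3,770.94 − $2,830.89| = $940.05

$940.05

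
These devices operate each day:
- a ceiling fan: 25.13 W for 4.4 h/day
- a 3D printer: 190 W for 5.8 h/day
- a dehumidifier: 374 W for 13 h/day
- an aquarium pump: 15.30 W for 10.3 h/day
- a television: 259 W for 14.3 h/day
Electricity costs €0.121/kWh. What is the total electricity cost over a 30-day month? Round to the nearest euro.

ceiling fan: 25.13 W × 4.4 h × 30 d = 3,317 Wh = 3.317 kWh
3D printer: 190 W × 5.8 h × 30 d = 33,060 Wh = 33.06 kWh
dehumidifier: 374 W × 13 h × 30 d = 145,860 Wh = 145.9 kWh
aquarium pump: 15.30 W × 10.3 h × 30 d = 4,728 Wh = 4.728 kWh
television: 259 W × 14.3 h × 30 d = 111,111 Wh = 111.1 kWh
Total energy = 3.317 + 33.06 + 145.9 + 4.728 + 111.1 = 298.1 kWh
Cost = 298.1 kWh × €0.121 = €36.07 ≈ €36

€36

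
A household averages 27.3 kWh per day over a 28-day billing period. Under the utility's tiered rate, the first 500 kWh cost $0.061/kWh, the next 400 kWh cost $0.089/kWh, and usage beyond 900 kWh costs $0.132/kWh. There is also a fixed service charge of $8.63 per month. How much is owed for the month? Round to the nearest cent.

Usage = 27.3 kWh/day × 28 days = 764.4 kWh
First 500 kWh × $0.061 = $30.50
Next 264.4 kWh × $0.089 = $23.53
Remaining tier: 0 kWh (not reached)
Energy charge = $54.03; + service $8.63 = $62.66

$62.66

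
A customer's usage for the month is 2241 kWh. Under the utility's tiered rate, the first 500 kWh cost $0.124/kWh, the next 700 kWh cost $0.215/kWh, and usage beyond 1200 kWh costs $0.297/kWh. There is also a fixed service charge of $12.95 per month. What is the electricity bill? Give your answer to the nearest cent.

First 500 kWh × $0.124 = $62.00
Next 700 kWh × $0.215 = $150.50
Remaining 1041 kWh × $0.297 = $309.18
Energy charge = $521.68; + service $12.95 = $534.63

$534.63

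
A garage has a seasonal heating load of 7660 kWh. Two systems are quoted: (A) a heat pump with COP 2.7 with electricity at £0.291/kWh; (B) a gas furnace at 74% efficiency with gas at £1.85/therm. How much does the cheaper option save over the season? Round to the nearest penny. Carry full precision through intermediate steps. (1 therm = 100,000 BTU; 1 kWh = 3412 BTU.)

£172.18

Heat load = 7660 kWh × 3412 = 26,135,920 BTU
Gas: input = 26,135,920 / 0.74 = 35,318,811 BTU = 353.2 therm → 353.2 × £1.85 = £653.40
Heat pump: 26,135,920 BTU / 3412 = 7,660 kWh heat; / 2.7 = 2,837 kWh in → × £0.291 = £825.58
Difference = |£653.40 − £825.58| = £172.18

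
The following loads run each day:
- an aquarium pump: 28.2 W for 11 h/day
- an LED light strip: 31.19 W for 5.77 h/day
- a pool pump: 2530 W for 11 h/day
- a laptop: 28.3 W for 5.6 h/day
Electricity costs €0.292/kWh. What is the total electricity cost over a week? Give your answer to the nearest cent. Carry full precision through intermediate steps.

€58.21

aquarium pump: 28.2 W × 11 h × 7 d = 2,171 Wh = 2.171 kWh
LED light strip: 31.19 W × 5.77 h × 7 d = 1,260 Wh = 1.26 kWh
pool pump: 2530 W × 11 h × 7 d = 194,810 Wh = 194.8 kWh
laptop: 28.3 W × 5.6 h × 7 d = 1,109 Wh = 1.109 kWh
Total energy = 2.171 + 1.26 + 194.8 + 1.109 = 199.4 kWh
Cost = 199.4 kWh × €0.292 = €58.21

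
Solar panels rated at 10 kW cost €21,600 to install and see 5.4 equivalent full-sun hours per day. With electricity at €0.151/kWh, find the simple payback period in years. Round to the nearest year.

Daily generation = 10 kW × 5.4 h = 54 kWh
Annual generation = 54 × 365 = 19710 kWh
Annual savings = 19710 × €0.151 = €2,976.21
Payback = €21,600 / €2,976.21 = 7.26 years

7 years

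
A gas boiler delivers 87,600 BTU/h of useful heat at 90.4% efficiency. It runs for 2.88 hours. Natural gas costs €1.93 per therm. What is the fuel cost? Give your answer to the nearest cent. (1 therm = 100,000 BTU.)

Heat delivered = 87,600 BTU/h × 2.88 h = 252,288 BTU
Gas input = 252,288 / 0.904 = 279,080 BTU
= 279,080 / 100,000 = 2.791 therm
Cost = 2.791 × €1.93/therm = €5.39

€5.39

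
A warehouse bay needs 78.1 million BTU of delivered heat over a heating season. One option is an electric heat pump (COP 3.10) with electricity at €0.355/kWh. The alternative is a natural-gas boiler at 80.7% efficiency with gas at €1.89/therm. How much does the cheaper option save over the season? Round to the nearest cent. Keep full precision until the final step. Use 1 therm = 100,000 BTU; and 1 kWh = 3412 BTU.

€792.14

Heat load = 78.1 × 10⁶ BTU = 78,100,000 BTU
Gas: input = 78,100,000 / 0.807 = 96,778,191 BTU = 967.8 therm → 967.8 × €1.89 = €1,829.11
Heat pump: 78,100,000 BTU / 3412 = 22,890 kWh heat; / 3.10 = 7,384 kWh in → × €0.355 = €2,621.25
Difference = |€1,829.11 − €2,621.25| = €792.14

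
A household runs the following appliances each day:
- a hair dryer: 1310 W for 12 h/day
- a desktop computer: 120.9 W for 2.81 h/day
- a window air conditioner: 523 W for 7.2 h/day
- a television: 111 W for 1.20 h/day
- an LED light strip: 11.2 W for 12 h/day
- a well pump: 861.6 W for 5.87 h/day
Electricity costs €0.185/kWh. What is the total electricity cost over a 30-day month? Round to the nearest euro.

hair dryer: 1310 W × 12 h × 30 d = 471,600 Wh = 471.6 kWh
desktop computer: 120.9 W × 2.81 h × 30 d = 10,192 Wh = 10.19 kWh
window air conditioner: 523 W × 7.2 h × 30 d = 112,968 Wh = 113 kWh
television: 111 W × 1.20 h × 30 d = 3,996 Wh = 3.996 kWh
LED light strip: 11.2 W × 12 h × 30 d = 4,032 Wh = 4.032 kWh
well pump: 861.6 W × 5.87 h × 30 d = 151,728 Wh = 151.7 kWh
Total energy = 471.6 + 10.19 + 113 + 3.996 + 4.032 + 151.7 = 754.5 kWh
Cost = 754.5 kWh × €0.185 = €139.59 ≈ €140

€140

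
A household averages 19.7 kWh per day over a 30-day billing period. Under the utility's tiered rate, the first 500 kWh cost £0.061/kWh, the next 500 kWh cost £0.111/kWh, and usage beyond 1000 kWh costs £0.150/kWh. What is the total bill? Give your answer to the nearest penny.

£40.60

Usage = 19.7 kWh/day × 30 days = 591 kWh
First 500 kWh × £0.061 = £30.50
Next 91 kWh × £0.111 = £10.10
Remaining tier: 0 kWh (not reached)
Total = £40.60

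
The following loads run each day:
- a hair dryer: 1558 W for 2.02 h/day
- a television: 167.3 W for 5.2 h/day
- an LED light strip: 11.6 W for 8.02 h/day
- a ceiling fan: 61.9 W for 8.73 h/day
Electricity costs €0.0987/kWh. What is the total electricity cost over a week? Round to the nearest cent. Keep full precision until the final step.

€3.21

hair dryer: 1558 W × 2.02 h × 7 d = 22,030 Wh = 22.03 kWh
television: 167.3 W × 5.2 h × 7 d = 6,090 Wh = 6.09 kWh
LED light strip: 11.6 W × 8.02 h × 7 d = 651 Wh = 0.6512 kWh
ceiling fan: 61.9 W × 8.73 h × 7 d = 3,783 Wh = 3.783 kWh
Total energy = 22.03 + 6.09 + 0.6512 + 3.783 = 32.55 kWh
Cost = 32.55 kWh × €0.0987 = €3.21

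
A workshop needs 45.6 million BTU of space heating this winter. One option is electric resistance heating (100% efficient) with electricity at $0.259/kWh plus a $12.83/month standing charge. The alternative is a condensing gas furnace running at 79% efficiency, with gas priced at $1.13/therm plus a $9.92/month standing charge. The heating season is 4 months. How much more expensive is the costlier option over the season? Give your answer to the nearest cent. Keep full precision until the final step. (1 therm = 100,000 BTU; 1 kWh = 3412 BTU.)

$2820.82

Heat load = 45.6 × 10⁶ BTU = 45,600,000 BTU
Gas: input = 45,600,000 / 0.79 = 57,721,519 BTU = 577.2 therm → 577.2 × $1.13 = $652.25; + 4 × $9.92 standing = $691.93
Electric: 45,600,000 BTU / 3412 = 13,360 kWh → × $0.259 = $3,461.43; + 4 × $12.83 standing = $3,512.75
Difference = |$691.93 − $3,512.75| = $2,820.82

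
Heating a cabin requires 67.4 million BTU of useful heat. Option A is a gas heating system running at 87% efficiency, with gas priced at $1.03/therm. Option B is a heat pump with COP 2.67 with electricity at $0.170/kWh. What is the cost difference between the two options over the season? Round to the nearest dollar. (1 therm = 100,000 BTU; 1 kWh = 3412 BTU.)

$460

Heat load = 67.4 × 10⁶ BTU = 67,400,000 BTU
Gas: input = 67,400,000 / 0.87 = 77,471,264 BTU = 774.7 therm → 774.7 × $1.03 = $797.95
Heat pump: 67,400,000 BTU / 3412 = 19,750 kWh heat; / 2.67 = 7,398 kWh in → × $0.170 = $1,257.73
Difference = |$797.95 − $1,257.73| = $459.78 ≈ $460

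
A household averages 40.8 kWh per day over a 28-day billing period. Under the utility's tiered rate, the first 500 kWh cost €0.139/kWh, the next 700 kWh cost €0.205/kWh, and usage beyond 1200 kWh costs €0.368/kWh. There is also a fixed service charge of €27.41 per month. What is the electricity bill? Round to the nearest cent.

€228.60

Usage = 40.8 kWh/day × 28 days = 1142.4 kWh
First 500 kWh × €0.139 = €69.50
Next 642.4 kWh × €0.205 = €131.69
Remaining tier: 0 kWh (not reached)
Energy charge = €201.19; + service €27.41 = €228.60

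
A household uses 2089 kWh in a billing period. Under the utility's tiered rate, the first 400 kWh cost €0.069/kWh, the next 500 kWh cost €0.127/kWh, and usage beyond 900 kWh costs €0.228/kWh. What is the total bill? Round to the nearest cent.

€362.19

First 400 kWh × €0.069 = €27.60
Next 500 kWh × €0.127 = €63.50
Remaining 1189 kWh × €0.228 = €271.09
Total = €362.19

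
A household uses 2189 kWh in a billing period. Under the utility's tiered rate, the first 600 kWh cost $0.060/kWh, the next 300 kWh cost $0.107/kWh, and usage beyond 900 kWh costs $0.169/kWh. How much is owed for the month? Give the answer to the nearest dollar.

First 600 kWh × $0.060 = $36.00
Next 300 kWh × $0.107 = $32.10
Remaining 1289 kWh × $0.169 = $217.84
Total = $285.94 ≈ $286

$286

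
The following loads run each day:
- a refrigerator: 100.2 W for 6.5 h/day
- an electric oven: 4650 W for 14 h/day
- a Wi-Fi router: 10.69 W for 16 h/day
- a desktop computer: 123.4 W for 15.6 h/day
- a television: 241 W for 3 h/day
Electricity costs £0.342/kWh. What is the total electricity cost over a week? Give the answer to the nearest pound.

refrigerator: 100.2 W × 6.5 h × 7 d = 4,559 Wh = 4.559 kWh
electric oven: 4650 W × 14 h × 7 d = 455,700 Wh = 455.7 kWh
Wi-Fi router: 10.69 W × 16 h × 7 d = 1,197 Wh = 1.197 kWh
desktop computer: 123.4 W × 15.6 h × 7 d = 13,475 Wh = 13.48 kWh
television: 241 W × 3 h × 7 d = 5,061 Wh = 5.061 kWh
Total energy = 4.559 + 455.7 + 1.197 + 13.48 + 5.061 = 480 kWh
Cost = 480 kWh × £0.342 = £164.16 ≈ £164

£164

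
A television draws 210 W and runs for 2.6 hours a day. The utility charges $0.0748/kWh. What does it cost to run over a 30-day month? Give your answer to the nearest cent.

$1.23

Energy = 210 W × 2.6 h/day × 30 days = 16,380 Wh = 16.38 kWh
Cost = 16.38 kWh × $0.0748/kWh = $1.23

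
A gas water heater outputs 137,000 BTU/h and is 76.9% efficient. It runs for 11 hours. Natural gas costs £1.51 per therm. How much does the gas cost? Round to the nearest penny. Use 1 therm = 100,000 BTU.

£29.59

Heat delivered = 137,000 BTU/h × 11 h = 1,507,000 BTU
Gas input = 1,507,000 / 0.769 = 1,959,688 BTU
= 1,959,688 / 100,000 = 19.6 therm
Cost = 19.6 × £1.51/therm = £29.59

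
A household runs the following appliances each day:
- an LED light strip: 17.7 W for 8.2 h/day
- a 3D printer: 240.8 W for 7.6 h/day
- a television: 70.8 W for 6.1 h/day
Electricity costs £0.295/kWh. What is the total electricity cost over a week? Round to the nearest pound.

LED light strip: 17.7 W × 8.2 h × 7 d = 1,016 Wh = 1.016 kWh
3D printer: 240.8 W × 7.6 h × 7 d = 12,811 Wh = 12.81 kWh
television: 70.8 W × 6.1 h × 7 d = 3,023 Wh = 3.023 kWh
Total energy = 1.016 + 12.81 + 3.023 = 16.85 kWh
Cost = 16.85 kWh × £0.295 = £4.97 ≈ £5

£5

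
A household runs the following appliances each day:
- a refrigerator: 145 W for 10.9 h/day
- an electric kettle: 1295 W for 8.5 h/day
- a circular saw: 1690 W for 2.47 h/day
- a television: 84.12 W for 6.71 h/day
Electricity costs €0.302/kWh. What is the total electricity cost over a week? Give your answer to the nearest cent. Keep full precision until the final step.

€36.63

refrigerator: 145 W × 10.9 h × 7 d = 11,064 Wh = 11.06 kWh
electric kettle: 1295 W × 8.5 h × 7 d = 77,052 Wh = 77.05 kWh
circular saw: 1690 W × 2.47 h × 7 d = 29,220 Wh = 29.22 kWh
television: 84.12 W × 6.71 h × 7 d = 3,951 Wh = 3.951 kWh
Total energy = 11.06 + 77.05 + 29.22 + 3.951 = 121.3 kWh
Cost = 121.3 kWh × €0.302 = €36.63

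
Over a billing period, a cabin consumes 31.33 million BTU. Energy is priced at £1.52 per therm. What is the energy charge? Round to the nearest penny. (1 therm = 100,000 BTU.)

£476.22

31.33 million BTU × (10 therm/million BTU) = 313.3 therm
Cost = 313.3 therm × £1.52/therm = £476.22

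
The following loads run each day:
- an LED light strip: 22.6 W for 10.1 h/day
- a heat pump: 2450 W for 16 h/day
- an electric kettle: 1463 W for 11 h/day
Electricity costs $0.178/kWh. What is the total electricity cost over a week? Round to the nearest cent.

LED light strip: 22.6 W × 10.1 h × 7 d = 1,598 Wh = 1.598 kWh
heat pump: 2450 W × 16 h × 7 d = 274,400 Wh = 274.4 kWh
electric kettle: 1463 W × 11 h × 7 d = 112,651 Wh = 112.7 kWh
Total energy = 1.598 + 274.4 + 112.7 = 388.6 kWh
Cost = 388.6 kWh × $0.178 = $69.18

$69.18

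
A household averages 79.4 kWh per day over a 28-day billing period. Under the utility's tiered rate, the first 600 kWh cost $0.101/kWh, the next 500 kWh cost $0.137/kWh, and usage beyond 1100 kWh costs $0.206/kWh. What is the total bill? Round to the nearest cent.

Usage = 79.4 kWh/day × 28 days = 2223.2 kWh
First 600 kWh × $0.101 = $60.60
Next 500 kWh × $0.137 = $68.50
Remaining 1123.2 kWh × $0.206 = $231.38
Total = $360.48

$360.48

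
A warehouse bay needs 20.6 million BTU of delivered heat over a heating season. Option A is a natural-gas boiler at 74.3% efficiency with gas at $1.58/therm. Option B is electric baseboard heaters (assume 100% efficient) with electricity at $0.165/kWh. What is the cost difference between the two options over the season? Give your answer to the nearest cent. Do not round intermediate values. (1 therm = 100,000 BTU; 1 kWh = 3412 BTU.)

$558.13

Heat load = 20.6 × 10⁶ BTU = 20,600,000 BTU
Gas: input = 20,600,000 / 0.743 = 27,725,437 BTU = 277.3 therm → 277.3 × $1.58 = $438.06
Electric: 20,600,000 BTU / 3412 = 6,038 kWh → × $0.165 = $996.19
Difference = |$438.06 − $996.19| = $558.13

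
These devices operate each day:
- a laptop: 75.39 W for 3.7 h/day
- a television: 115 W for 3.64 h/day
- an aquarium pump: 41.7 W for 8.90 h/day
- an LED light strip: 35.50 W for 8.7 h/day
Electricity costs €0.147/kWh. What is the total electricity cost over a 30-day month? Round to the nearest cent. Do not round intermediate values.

laptop: 75.39 W × 3.7 h × 30 d = 8,368 Wh = 8.368 kWh
television: 115 W × 3.64 h × 30 d = 12,558 Wh = 12.56 kWh
aquarium pump: 41.7 W × 8.90 h × 30 d = 11,134 Wh = 11.13 kWh
LED light strip: 35.50 W × 8.7 h × 30 d = 9,265 Wh = 9.265 kWh
Total energy = 8.368 + 12.56 + 11.13 + 9.265 = 41.33 kWh
Cost = 41.33 kWh × €0.147 = €6.07

€6.07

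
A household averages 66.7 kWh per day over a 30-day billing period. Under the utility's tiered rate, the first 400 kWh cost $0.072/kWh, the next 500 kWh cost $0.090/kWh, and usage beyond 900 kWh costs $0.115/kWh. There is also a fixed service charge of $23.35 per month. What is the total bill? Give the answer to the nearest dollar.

Usage = 66.7 kWh/day × 30 days = 2001 kWh
First 400 kWh × $0.072 = $28.80
Next 500 kWh × $0.090 = $45.00
Remaining 1101 kWh × $0.115 = $126.62
Energy charge = $200.42; + service $23.35 = $223.77 ≈ $224

$224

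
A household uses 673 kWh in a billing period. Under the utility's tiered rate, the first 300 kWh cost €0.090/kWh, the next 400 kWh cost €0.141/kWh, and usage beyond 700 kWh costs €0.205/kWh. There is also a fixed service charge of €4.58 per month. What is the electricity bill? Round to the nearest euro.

€84

First 300 kWh × €0.090 = €27.00
Next 373 kWh × €0.141 = €52.59
Remaining tier: 0 kWh (not reached)
Energy charge = €79.59; + service €4.58 = €84.17 ≈ €84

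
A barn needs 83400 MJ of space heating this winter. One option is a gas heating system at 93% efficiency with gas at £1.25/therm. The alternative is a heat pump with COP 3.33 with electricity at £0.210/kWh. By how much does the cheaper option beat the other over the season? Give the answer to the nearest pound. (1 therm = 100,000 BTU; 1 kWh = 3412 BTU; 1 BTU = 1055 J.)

£399

Heat load = 83400 MJ = 83,400,000,000 J / 1055 = 79,052,133 BTU
Gas: input = 79,052,133 / 0.93 = 85,002,293 BTU = 850 therm → 850 × £1.25 = £1,062.53
Heat pump: 79,052,133 BTU / 3412 = 23,170 kWh heat; / 3.33 = 6,958 kWh in → × £0.210 = £1,461.10
Difference = |£1,062.53 − £1,461.10| = £398.57 ≈ £399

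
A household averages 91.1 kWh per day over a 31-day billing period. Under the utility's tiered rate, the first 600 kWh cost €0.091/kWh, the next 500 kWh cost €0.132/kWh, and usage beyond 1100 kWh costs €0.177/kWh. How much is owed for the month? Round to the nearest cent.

Usage = 91.1 kWh/day × 31 days = 2824.1 kWh
First 600 kWh × €0.091 = €54.60
Next 500 kWh × €0.132 = €66.00
Remaining 1724.1 kWh × €0.177 = €305.17
Total = €425.77

€425.77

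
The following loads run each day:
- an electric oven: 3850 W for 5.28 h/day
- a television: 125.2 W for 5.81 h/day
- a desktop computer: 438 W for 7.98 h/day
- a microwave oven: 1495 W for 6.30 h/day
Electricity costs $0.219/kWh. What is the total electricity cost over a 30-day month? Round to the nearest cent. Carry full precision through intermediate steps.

$223.18

electric oven: 3850 W × 5.28 h × 30 d = 609,840 Wh = 609.8 kWh
television: 125.2 W × 5.81 h × 30 d = 21,822 Wh = 21.82 kWh
desktop computer: 438 W × 7.98 h × 30 d = 104,857 Wh = 104.9 kWh
microwave oven: 1495 W × 6.30 h × 30 d = 282,555 Wh = 282.6 kWh
Total energy = 609.8 + 21.82 + 104.9 + 282.6 = 1,019 kWh
Cost = 1,019 kWh × $0.219 = $223.18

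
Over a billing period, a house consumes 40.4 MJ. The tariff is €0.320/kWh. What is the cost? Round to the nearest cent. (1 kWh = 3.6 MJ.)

€3.59

40.4 MJ × (0.27778 kWh/MJ) = 11.22 kWh
Cost = 11.22 kWh × €0.320/kWh = €3.59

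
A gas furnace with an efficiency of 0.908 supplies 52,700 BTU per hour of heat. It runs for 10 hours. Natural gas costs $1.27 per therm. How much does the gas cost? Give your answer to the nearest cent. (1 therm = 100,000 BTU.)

Heat delivered = 52,700 BTU/h × 10 h = 527,000 BTU
Gas input = 527,000 / 0.908 = 580,396 BTU
= 580,396 / 100,000 = 5.804 therm
Cost = 5.804 × $1.27/therm = $7.37

$7.37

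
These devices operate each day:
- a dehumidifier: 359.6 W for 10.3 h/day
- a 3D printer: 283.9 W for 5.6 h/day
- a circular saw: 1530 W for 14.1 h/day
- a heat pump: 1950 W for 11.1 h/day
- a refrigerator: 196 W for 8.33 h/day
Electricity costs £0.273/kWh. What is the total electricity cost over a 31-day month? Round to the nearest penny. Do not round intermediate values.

£424.37

dehumidifier: 359.6 W × 10.3 h × 31 d = 114,820 Wh = 114.8 kWh
3D printer: 283.9 W × 5.6 h × 31 d = 49,285 Wh = 49.29 kWh
circular saw: 1530 W × 14.1 h × 31 d = 668,763 Wh = 668.8 kWh
heat pump: 1950 W × 11.1 h × 31 d = 670,995 Wh = 671 kWh
refrigerator: 196 W × 8.33 h × 31 d = 50,613 Wh = 50.61 kWh
Total energy = 114.8 + 49.29 + 668.8 + 671 + 50.61 = 1,554 kWh
Cost = 1,554 kWh × £0.273 = £424.37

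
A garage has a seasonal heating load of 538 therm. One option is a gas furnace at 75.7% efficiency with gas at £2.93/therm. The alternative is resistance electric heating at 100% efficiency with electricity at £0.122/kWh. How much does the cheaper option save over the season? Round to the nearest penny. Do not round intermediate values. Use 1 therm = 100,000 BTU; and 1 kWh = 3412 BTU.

£158.67

Heat load = 538 therm × 100,000 = 53,800,000 BTU
Gas: input = 53,800,000 / 0.757 = 71,070,013 BTU = 710.7 therm → 710.7 × £2.93 = £2,082.35
Electric: 53,800,000 BTU / 3412 = 15,770 kWh → × £0.122 = £1,923.68
Difference = |£2,082.35 − £1,923.68| = £158.67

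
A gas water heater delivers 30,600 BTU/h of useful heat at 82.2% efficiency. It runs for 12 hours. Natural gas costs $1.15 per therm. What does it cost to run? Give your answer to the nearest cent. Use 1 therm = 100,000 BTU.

$5.14

Heat delivered = 30,600 BTU/h × 12 h = 367,200 BTU
Gas input = 367,200 / 0.822 = 446,715 BTU
= 446,715 / 100,000 = 4.467 therm
Cost = 4.467 × $1.15/therm = $5.14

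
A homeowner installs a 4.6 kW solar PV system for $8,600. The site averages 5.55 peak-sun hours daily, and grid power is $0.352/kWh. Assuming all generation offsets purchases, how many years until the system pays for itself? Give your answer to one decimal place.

2.6 years

Daily generation = 4.6 kW × 5.55 h = 25.53 kWh
Annual generation = 25.53 × 365 = 9318.4 kWh
Annual savings = 9318.4 × $0.352 = $3,280.09
Payback = $8,600 / $3,280.09 = 2.62 years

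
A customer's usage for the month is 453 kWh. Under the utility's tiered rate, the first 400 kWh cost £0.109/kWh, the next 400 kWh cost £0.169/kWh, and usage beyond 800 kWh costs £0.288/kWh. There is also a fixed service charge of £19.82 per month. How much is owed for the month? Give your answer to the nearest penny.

First 400 kWh × £0.109 = £43.60
Next 53 kWh × £0.169 = £8.96
Remaining tier: 0 kWh (not reached)
Energy charge = £52.56; + service £19.82 = £72.38

£72.38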